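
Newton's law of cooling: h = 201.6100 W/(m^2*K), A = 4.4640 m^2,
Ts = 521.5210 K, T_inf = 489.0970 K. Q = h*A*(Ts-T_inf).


dT = 32.4240 K
Q = 201.6100 * 4.4640 * 32.4240 = 29181.1798 W

29181.1798 W


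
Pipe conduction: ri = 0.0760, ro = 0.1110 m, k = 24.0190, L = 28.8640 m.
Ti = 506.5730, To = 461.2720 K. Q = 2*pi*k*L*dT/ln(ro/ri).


dT = 45.3010 K
ln(ro/ri) = 0.3788
Q = 2*pi*24.0190*28.8640*45.3010 / 0.3788 = 520946.0194 W

520946.0194 W


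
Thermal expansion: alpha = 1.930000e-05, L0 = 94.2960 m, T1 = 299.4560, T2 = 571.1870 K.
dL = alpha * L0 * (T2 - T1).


dT = 271.7310 K
dL = 1.930000e-05 * 94.2960 * 271.7310 = 0.494527 m
L_final = 94.790527 m

dL = 0.494527 m


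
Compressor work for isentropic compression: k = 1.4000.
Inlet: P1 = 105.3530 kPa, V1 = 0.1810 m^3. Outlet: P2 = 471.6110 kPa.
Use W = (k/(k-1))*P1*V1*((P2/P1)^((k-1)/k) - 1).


(k-1)/k = 0.2857
(P2/P1)^exp = 1.5346
W = 3.5000 * 105.3530 * 0.1810 * (1.5346 - 1) = 35.6767 kJ

35.6767 kJ


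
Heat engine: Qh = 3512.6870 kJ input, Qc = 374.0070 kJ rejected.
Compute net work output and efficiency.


W = 3512.6870 - 374.0070 = 3138.6800 kJ
eta = 3138.6800 / 3512.6870 = 0.8935 = 89.3527%

W = 3138.6800 kJ, eta = 89.3527%


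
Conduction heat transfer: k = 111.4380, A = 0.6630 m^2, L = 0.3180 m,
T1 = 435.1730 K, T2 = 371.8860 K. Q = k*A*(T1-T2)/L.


dT = 63.2870 K
Q = 111.4380 * 0.6630 * 63.2870 / 0.3180 = 14703.9571 W

14703.9571 W


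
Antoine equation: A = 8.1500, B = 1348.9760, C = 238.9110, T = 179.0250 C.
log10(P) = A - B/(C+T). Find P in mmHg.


C+T = 417.9360
B/(C+T) = 3.2277
log10(P) = 8.1500 - 3.2277 = 4.9223
P = 10^4.9223 = 83616.2130 mmHg

83616.2130 mmHg


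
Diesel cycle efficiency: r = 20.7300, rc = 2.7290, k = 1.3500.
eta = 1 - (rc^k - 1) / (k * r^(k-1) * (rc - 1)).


r^(k-1) = 2.8894
rc^k = 3.8780
eta = 0.5733 = 57.3275%

57.3275%


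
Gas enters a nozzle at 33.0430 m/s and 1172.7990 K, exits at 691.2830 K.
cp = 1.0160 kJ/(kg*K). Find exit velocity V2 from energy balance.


dT = 481.5160 K
2*cp*1000*dT = 978440.5120
V1^2 = 1091.8398
V2 = sqrt(979532.3518) = 989.7133 m/s

989.7133 m/s


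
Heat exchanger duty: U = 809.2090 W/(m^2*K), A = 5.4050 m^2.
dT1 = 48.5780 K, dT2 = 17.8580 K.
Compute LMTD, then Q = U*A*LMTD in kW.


LMTD = 30.6979 K
Q = 809.2090 * 5.4050 * 30.6979 = 134265.7976 W = 134.2658 kW

134.2658 kW


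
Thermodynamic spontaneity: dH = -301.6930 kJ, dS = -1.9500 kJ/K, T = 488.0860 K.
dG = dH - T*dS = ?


T*dS = 488.0860 * -1.9500 = -951.7677 kJ
dG = -301.6930 + 951.7677 = 650.0747 kJ (non-spontaneous)

dG = 650.0747 kJ, non-spontaneous


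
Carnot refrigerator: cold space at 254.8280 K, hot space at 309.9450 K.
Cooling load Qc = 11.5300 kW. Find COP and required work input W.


COP = 254.8280 / 55.1170 = 4.6234
W = 11.5300 / 4.6234 = 2.4938 kW

COP = 4.6234, W = 2.4938 kW


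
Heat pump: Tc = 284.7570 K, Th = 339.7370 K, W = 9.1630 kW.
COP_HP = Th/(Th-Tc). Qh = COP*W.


COP = 339.7370 / 54.9800 = 6.1793
Qh = 6.1793 * 9.1630 = 56.6208 kW

COP = 6.1793, Qh = 56.6208 kW


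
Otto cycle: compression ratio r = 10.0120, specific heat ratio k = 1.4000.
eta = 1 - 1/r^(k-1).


r^(k-1) = 2.5131
eta = 1 - 1/2.5131 = 0.6021 = 60.2084%

60.2084%


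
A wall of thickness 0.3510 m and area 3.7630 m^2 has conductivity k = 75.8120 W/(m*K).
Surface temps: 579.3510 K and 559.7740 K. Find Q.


dT = 19.5770 K
Q = 75.8120 * 3.7630 * 19.5770 / 0.3510 = 15911.5027 W

15911.5027 W


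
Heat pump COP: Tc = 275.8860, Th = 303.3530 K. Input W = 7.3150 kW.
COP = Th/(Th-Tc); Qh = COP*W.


COP = 303.3530 / 27.4670 = 11.0443
Qh = 11.0443 * 7.3150 = 80.7888 kW

COP = 11.0443, Qh = 80.7888 kW


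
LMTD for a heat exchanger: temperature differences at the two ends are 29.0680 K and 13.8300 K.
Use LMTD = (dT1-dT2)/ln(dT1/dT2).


dT1/dT2 = 2.1018
ln(dT1/dT2) = 0.7428
LMTD = 15.2380 / 0.7428 = 20.5143 K

20.5143 K


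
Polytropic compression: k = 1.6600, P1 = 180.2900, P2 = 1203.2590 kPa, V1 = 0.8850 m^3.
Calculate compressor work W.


(k-1)/k = 0.3976
(P2/P1)^exp = 2.1270
W = 2.5152 * 180.2900 * 0.8850 * (2.1270 - 1) = 452.2774 kJ

452.2774 kJ


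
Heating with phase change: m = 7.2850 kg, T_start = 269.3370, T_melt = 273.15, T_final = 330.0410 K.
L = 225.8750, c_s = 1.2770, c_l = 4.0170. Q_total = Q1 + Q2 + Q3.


Q1 (sensible, solid) = 7.2850 * 1.2770 * 3.8130 = 35.4721 kJ
Q2 (latent) = 7.2850 * 225.8750 = 1645.4994 kJ
Q3 (sensible, liquid) = 7.2850 * 4.0170 * 56.8910 = 1664.8494 kJ
Q_total = 3345.8209 kJ

3345.8209 kJ


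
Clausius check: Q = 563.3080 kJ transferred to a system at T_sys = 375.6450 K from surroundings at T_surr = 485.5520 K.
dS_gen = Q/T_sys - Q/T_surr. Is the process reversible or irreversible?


dS_sys = 563.3080/375.6450 = 1.4996 kJ/K
dS_surr = -563.3080/485.5520 = -1.1601 kJ/K
dS_gen = 1.4996 - 1.1601 = 0.3394 kJ/K (irreversible)

dS_gen = 0.3394 kJ/K, irreversible


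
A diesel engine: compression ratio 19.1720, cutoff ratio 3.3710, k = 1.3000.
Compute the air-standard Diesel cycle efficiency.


r^(k-1) = 2.4255
rc^k = 4.8539
eta = 0.4845 = 48.4511%

48.4511%


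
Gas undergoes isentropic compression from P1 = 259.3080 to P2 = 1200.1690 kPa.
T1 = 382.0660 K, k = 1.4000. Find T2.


(k-1)/k = 0.2857
(P2/P1)^exp = 1.5493
T2 = 382.0660 * 1.5493 = 591.9162 K

591.9162 K


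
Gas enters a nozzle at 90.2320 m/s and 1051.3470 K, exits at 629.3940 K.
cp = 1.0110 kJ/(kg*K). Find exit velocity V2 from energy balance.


dT = 421.9530 K
2*cp*1000*dT = 853188.9660
V1^2 = 8141.8138
V2 = sqrt(861330.7798) = 928.0791 m/s

928.0791 m/s


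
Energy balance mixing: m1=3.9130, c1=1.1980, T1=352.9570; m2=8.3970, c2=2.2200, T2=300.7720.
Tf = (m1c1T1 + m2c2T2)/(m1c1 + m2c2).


num = 7261.3758
den = 23.3291
Tf = 311.2581 K

311.2581 K


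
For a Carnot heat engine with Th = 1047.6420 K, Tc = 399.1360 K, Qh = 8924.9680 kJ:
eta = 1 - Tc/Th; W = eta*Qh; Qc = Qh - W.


eta = 1 - 399.1360/1047.6420 = 0.6190
W = 0.6190 * 8924.9680 = 5524.6881 kJ
Qc = 8924.9680 - 5524.6881 = 3400.2799 kJ

eta = 61.9015%, W = 5524.6881 kJ, Qc = 3400.2799 kJ


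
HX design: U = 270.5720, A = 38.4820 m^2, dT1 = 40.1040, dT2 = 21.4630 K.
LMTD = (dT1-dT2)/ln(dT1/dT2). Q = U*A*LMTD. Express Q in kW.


LMTD = 29.8187 K
Q = 270.5720 * 38.4820 * 29.8187 = 310476.3644 W = 310.4764 kW

310.4764 kW


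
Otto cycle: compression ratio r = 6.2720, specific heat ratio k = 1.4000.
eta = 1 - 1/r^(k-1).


r^(k-1) = 2.0843
eta = 1 - 1/2.0843 = 0.5202 = 52.0225%

52.0225%


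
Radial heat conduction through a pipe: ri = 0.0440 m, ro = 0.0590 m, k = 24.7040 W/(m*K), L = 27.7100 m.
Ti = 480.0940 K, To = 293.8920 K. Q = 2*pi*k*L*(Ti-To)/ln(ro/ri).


dT = 186.2020 K
ln(ro/ri) = 0.2933
Q = 2*pi*24.7040*27.7100*186.2020 / 0.2933 = 2730141.5461 W

2730141.5461 W


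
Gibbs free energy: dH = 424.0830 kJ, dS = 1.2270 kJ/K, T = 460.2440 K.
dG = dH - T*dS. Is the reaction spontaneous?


T*dS = 460.2440 * 1.2270 = 564.7194 kJ
dG = 424.0830 - 564.7194 = -140.6364 kJ (spontaneous)

dG = -140.6364 kJ, spontaneous


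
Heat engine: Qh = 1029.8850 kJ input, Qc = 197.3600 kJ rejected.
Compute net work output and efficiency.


W = 1029.8850 - 197.3600 = 832.5250 kJ
eta = 832.5250 / 1029.8850 = 0.8084 = 80.8367%

W = 832.5250 kJ, eta = 80.8367%


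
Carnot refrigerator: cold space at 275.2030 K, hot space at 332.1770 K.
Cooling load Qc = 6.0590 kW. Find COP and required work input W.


COP = 275.2030 / 56.9740 = 4.8303
W = 6.0590 / 4.8303 = 1.2544 kW

COP = 4.8303, W = 1.2544 kW


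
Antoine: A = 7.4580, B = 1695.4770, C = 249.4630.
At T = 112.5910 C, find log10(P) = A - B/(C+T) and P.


C+T = 362.0540
B/(C+T) = 4.6829
log10(P) = 7.4580 - 4.6829 = 2.7751
P = 10^2.7751 = 595.7450 mmHg

595.7450 mmHg


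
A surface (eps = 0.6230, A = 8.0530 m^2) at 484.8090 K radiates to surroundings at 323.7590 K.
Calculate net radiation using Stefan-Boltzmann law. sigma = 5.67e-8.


T^4 = 5.5244e+10
Tsurr^4 = 1.0987e+10
Q = 0.6230 * 5.67e-8 * 8.0530 * 4.4256e+10 = 12589.4193 W

12589.4193 W


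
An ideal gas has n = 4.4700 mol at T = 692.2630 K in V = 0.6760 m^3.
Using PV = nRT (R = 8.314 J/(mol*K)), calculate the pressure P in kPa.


P = nRT/V = 4.4700 * 8.314 * 692.2630 / 0.6760
= 25726.9714 / 0.6760 = 38057.6500 Pa = 38.0576 kPa

38.0576 kPa


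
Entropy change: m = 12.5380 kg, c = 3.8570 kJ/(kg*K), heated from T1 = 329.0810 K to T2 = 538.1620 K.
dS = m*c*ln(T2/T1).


T2/T1 = 1.6353
ln(T2/T1) = 0.4919
dS = 12.5380 * 3.8570 * 0.4919 = 23.7857 kJ/K

23.7857 kJ/K


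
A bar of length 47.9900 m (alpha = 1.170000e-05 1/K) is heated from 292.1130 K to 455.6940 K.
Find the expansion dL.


dT = 163.5810 K
dL = 1.170000e-05 * 47.9900 * 163.5810 = 0.091848 m
L_final = 48.081848 m

dL = 0.091848 m


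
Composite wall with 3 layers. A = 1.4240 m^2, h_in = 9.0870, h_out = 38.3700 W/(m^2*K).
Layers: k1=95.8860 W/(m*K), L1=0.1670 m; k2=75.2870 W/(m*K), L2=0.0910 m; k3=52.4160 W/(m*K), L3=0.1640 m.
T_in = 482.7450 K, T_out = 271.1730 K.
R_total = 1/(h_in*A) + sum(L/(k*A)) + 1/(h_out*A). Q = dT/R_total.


R_conv_in = 1/(9.0870*1.4240) = 0.0773
R_1 = 0.1670/(95.8860*1.4240) = 0.0012
R_2 = 0.0910/(75.2870*1.4240) = 0.0008
R_3 = 0.1640/(52.4160*1.4240) = 0.0022
R_conv_out = 1/(38.3700*1.4240) = 0.0183
R_total = 0.0999 K/W
Q = 211.5720 / 0.0999 = 2118.8667 W

R_total = 0.0999 K/W, Q = 2118.8667 W


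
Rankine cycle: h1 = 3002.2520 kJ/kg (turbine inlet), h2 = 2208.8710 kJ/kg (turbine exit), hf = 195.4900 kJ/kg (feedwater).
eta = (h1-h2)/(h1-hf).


W = 793.3810 kJ/kg
Q_in = 2806.7620 kJ/kg
eta = 0.2827 = 28.2668%

eta = 28.2668%


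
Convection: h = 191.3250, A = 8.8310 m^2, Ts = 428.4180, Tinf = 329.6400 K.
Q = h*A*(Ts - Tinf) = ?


dT = 98.7780 K
Q = 191.3250 * 8.8310 * 98.7780 = 166894.4272 W

166894.4272 W


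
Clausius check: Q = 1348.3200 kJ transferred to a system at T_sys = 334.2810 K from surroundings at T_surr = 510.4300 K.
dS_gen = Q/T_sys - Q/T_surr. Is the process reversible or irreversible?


dS_sys = 1348.3200/334.2810 = 4.0335 kJ/K
dS_surr = -1348.3200/510.4300 = -2.6415 kJ/K
dS_gen = 4.0335 - 2.6415 = 1.3920 kJ/K (irreversible)

dS_gen = 1.3920 kJ/K, irreversible


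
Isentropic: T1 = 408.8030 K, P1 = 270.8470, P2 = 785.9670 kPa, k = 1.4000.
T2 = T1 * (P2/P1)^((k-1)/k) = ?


(k-1)/k = 0.2857
(P2/P1)^exp = 1.3558
T2 = 408.8030 * 1.3558 = 554.2535 K

554.2535 K


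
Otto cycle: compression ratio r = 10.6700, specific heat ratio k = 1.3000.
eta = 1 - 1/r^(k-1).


r^(k-1) = 2.0345
eta = 1 - 1/2.0345 = 0.5085 = 50.8469%

50.8469%


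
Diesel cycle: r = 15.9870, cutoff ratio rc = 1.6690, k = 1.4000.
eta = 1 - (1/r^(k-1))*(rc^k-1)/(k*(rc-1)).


r^(k-1) = 3.0304
rc^k = 2.0485
eta = 0.6306 = 63.0586%

63.0586%


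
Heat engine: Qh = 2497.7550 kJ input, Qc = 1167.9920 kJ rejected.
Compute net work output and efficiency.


W = 2497.7550 - 1167.9920 = 1329.7630 kJ
eta = 1329.7630 / 2497.7550 = 0.5324 = 53.2383%

W = 1329.7630 kJ, eta = 53.2383%


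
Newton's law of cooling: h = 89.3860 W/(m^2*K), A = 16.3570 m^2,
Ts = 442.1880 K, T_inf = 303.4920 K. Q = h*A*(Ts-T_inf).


dT = 138.6960 K
Q = 89.3860 * 16.3570 * 138.6960 = 202785.5911 W

202785.5911 W


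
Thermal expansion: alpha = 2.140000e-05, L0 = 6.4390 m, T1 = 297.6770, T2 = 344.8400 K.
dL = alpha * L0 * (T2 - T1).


dT = 47.1630 K
dL = 2.140000e-05 * 6.4390 * 47.1630 = 0.006499 m
L_final = 6.445499 m

dL = 0.006499 m


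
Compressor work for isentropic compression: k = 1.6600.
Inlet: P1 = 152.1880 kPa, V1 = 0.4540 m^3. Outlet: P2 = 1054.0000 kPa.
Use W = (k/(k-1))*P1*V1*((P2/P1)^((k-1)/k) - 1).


(k-1)/k = 0.3976
(P2/P1)^exp = 2.1585
W = 2.5152 * 152.1880 * 0.4540 * (2.1585 - 1) = 201.3303 kJ

201.3303 kJ


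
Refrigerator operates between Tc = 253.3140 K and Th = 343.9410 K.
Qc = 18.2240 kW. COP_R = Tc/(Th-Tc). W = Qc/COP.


COP = 253.3140 / 90.6270 = 2.7951
W = 18.2240 / 2.7951 = 6.5199 kW

COP = 2.7951, W = 6.5199 kW


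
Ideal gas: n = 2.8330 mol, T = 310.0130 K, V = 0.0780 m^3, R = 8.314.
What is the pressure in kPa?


P = nRT/V = 2.8330 * 8.314 * 310.0130 / 0.0780
= 7301.9104 / 0.0780 = 93614.2361 Pa = 93.6142 kPa

93.6142 kPa


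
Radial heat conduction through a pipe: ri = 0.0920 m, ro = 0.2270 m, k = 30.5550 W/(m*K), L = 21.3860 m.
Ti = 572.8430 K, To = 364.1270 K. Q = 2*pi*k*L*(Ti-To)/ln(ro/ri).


dT = 208.7160 K
ln(ro/ri) = 0.9032
Q = 2*pi*30.5550*21.3860*208.7160 / 0.9032 = 948816.1632 W

948816.1632 W


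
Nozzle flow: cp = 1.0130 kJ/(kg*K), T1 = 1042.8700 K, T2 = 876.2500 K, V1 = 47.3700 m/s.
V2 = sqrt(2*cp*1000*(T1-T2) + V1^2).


dT = 166.6200 K
2*cp*1000*dT = 337572.1200
V1^2 = 2243.9169
V2 = sqrt(339816.0369) = 582.9374 m/s

582.9374 m/s


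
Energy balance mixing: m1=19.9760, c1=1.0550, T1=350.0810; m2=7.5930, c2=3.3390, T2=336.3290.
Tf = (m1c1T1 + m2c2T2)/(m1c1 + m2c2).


num = 15904.8033
den = 46.4277
Tf = 342.5714 K

342.5714 K


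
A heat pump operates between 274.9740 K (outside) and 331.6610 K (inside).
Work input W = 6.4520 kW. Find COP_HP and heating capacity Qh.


COP = 331.6610 / 56.6870 = 5.8507
Qh = 5.8507 * 6.4520 = 37.7490 kW

COP = 5.8507, Qh = 37.7490 kW


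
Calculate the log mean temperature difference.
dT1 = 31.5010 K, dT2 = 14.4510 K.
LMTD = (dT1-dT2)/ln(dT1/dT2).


dT1/dT2 = 2.1798
ln(dT1/dT2) = 0.7793
LMTD = 17.0500 / 0.7793 = 21.8799 K

21.8799 K


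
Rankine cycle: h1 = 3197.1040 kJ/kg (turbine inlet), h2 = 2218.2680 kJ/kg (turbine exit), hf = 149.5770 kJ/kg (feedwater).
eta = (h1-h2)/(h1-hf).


W = 978.8360 kJ/kg
Q_in = 3047.5270 kJ/kg
eta = 0.3212 = 32.1190%

eta = 32.1190%


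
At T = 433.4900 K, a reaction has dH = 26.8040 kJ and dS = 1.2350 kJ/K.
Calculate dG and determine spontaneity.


T*dS = 433.4900 * 1.2350 = 535.3602 kJ
dG = 26.8040 - 535.3602 = -508.5562 kJ (spontaneous)

dG = -508.5562 kJ, spontaneous


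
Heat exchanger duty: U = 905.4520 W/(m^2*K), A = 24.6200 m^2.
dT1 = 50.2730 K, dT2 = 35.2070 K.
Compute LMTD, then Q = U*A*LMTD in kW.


LMTD = 42.2937 K
Q = 905.4520 * 24.6200 * 42.2937 = 942820.9196 W = 942.8209 kW

942.8209 kW


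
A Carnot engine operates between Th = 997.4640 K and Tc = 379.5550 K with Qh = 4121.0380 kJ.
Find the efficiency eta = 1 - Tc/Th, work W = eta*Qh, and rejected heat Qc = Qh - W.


eta = 1 - 379.5550/997.4640 = 0.6195
W = 0.6195 * 4121.0380 = 2552.9006 kJ
Qc = 4121.0380 - 2552.9006 = 1568.1374 kJ

eta = 61.9480%, W = 2552.9006 kJ, Qc = 1568.1374 kJ


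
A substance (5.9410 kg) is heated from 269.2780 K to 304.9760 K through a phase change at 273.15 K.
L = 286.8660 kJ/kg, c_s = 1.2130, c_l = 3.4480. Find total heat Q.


Q1 (sensible, solid) = 5.9410 * 1.2130 * 3.8720 = 27.9033 kJ
Q2 (latent) = 5.9410 * 286.8660 = 1704.2709 kJ
Q3 (sensible, liquid) = 5.9410 * 3.4480 * 31.8260 = 651.9419 kJ
Q_total = 2384.1161 kJ

2384.1161 kJ


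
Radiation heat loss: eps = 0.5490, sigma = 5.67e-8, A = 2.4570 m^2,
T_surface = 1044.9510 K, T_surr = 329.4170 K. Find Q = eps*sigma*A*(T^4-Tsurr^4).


T^4 = 1.1923e+12
Tsurr^4 = 1.1776e+10
Q = 0.5490 * 5.67e-8 * 2.4570 * 1.1805e+12 = 90288.7539 W

90288.7539 W


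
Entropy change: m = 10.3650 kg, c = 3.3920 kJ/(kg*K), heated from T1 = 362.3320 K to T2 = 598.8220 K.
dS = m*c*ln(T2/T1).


T2/T1 = 1.6527
ln(T2/T1) = 0.5024
dS = 10.3650 * 3.3920 * 0.5024 = 17.6635 kJ/K

17.6635 kJ/K


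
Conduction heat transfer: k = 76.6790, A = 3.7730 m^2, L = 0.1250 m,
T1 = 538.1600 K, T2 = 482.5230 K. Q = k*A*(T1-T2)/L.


dT = 55.6370 K
Q = 76.6790 * 3.7730 * 55.6370 / 0.1250 = 128770.6646 W

128770.6646 W


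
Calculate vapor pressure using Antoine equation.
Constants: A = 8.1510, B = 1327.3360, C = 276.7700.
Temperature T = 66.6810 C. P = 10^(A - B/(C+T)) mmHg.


C+T = 343.4510
B/(C+T) = 3.8647
log10(P) = 8.1510 - 3.8647 = 4.2863
P = 10^4.2863 = 19332.9141 mmHg

19332.9141 mmHg


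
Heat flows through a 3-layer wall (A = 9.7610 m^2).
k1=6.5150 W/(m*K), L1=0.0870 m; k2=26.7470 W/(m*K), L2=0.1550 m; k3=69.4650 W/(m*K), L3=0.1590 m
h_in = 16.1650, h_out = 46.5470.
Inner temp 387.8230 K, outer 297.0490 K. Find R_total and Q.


R_conv_in = 1/(16.1650*9.7610) = 0.0063
R_1 = 0.0870/(6.5150*9.7610) = 0.0014
R_2 = 0.1550/(26.7470*9.7610) = 0.0006
R_3 = 0.1590/(69.4650*9.7610) = 0.0002
R_conv_out = 1/(46.5470*9.7610) = 0.0022
R_total = 0.0107 K/W
Q = 90.7740 / 0.0107 = 8455.9615 W

R_total = 0.0107 K/W, Q = 8455.9615 W


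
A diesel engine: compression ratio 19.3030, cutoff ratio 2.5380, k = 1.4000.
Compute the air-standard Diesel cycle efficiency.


r^(k-1) = 3.2678
rc^k = 3.6837
eta = 0.6186 = 61.8578%

61.8578%


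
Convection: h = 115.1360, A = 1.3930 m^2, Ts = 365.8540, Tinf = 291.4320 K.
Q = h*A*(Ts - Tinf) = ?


dT = 74.4220 K
Q = 115.1360 * 1.3930 * 74.4220 = 11936.1314 W

11936.1314 W


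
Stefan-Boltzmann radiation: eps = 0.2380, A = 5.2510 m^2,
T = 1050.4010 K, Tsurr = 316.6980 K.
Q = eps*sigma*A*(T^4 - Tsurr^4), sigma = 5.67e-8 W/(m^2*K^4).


T^4 = 1.2174e+12
Tsurr^4 = 1.0060e+10
Q = 0.2380 * 5.67e-8 * 5.2510 * 1.2073e+12 = 85549.7737 W

85549.7737 W


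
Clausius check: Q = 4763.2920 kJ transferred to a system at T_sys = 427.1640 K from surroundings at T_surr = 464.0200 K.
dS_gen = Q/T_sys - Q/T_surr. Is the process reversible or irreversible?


dS_sys = 4763.2920/427.1640 = 11.1510 kJ/K
dS_surr = -4763.2920/464.0200 = -10.2653 kJ/K
dS_gen = 11.1510 - 10.2653 = 0.8857 kJ/K (irreversible)

dS_gen = 0.8857 kJ/K, irreversible


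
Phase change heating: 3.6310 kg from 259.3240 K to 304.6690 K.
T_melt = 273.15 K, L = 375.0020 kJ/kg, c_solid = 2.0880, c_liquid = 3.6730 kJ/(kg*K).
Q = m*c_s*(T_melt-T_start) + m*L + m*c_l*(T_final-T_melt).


Q1 (sensible, solid) = 3.6310 * 2.0880 * 13.8260 = 104.8222 kJ
Q2 (latent) = 3.6310 * 375.0020 = 1361.6323 kJ
Q3 (sensible, liquid) = 3.6310 * 3.6730 * 31.5190 = 420.3583 kJ
Q_total = 1886.8127 kJ

1886.8127 kJ


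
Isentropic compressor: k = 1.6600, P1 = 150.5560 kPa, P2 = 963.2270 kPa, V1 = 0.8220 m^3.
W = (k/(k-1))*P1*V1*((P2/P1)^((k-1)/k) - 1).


(k-1)/k = 0.3976
(P2/P1)^exp = 2.0916
W = 2.5152 * 150.5560 * 0.8220 * (2.0916 - 1) = 339.7668 kJ

339.7668 kJ


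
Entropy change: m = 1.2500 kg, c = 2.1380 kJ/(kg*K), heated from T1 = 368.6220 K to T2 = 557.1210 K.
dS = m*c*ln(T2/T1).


T2/T1 = 1.5114
ln(T2/T1) = 0.4130
dS = 1.2500 * 2.1380 * 0.4130 = 1.1038 kJ/K

1.1038 kJ/K


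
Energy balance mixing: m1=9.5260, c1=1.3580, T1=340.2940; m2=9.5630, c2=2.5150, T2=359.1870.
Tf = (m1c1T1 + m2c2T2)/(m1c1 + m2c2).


num = 13040.9348
den = 36.9873
Tf = 352.5792 K

352.5792 K


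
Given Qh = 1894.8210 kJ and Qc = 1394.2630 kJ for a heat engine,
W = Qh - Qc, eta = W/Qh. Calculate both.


W = 1894.8210 - 1394.2630 = 500.5580 kJ
eta = 500.5580 / 1894.8210 = 0.2642 = 26.4172%

W = 500.5580 kJ, eta = 26.4172%


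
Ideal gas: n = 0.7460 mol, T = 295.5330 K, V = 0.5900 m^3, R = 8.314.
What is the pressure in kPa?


P = nRT/V = 0.7460 * 8.314 * 295.5330 / 0.5900
= 1832.9678 / 0.5900 = 3106.7250 Pa = 3.1067 kPa

3.1067 kPa


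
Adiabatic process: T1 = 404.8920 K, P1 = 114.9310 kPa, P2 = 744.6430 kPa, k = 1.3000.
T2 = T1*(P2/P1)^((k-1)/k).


(k-1)/k = 0.2308
(P2/P1)^exp = 1.5391
T2 = 404.8920 * 1.5391 = 623.1763 K

623.1763 K


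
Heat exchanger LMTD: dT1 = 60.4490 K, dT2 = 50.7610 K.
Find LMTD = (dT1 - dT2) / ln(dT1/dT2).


dT1/dT2 = 1.1909
ln(dT1/dT2) = 0.1747
LMTD = 9.6880 / 0.1747 = 55.4641 K

55.4641 K


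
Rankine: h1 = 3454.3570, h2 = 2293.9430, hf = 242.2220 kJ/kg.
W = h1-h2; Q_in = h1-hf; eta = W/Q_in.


W = 1160.4140 kJ/kg
Q_in = 3212.1350 kJ/kg
eta = 0.3613 = 36.1259%

eta = 36.1259%


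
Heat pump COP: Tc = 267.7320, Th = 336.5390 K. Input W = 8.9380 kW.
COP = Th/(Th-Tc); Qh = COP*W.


COP = 336.5390 / 68.8070 = 4.8911
Qh = 4.8911 * 8.9380 = 43.7163 kW

COP = 4.8911, Qh = 43.7163 kW


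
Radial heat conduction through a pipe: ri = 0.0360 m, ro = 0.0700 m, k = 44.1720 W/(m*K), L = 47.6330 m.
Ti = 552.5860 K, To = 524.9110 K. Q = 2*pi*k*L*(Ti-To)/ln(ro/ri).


dT = 27.6750 K
ln(ro/ri) = 0.6650
Q = 2*pi*44.1720*47.6330*27.6750 / 0.6650 = 550194.6041 W

550194.6041 W


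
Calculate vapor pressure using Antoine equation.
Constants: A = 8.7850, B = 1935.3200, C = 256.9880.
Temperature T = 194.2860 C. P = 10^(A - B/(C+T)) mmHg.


C+T = 451.2740
B/(C+T) = 4.2886
log10(P) = 8.7850 - 4.2886 = 4.4964
P = 10^4.4964 = 31363.9177 mmHg

31363.9177 mmHg


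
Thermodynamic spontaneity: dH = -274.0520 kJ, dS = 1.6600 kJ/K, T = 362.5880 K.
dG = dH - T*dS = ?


T*dS = 362.5880 * 1.6600 = 601.8961 kJ
dG = -274.0520 - 601.8961 = -875.9481 kJ (spontaneous)

dG = -875.9481 kJ, spontaneous


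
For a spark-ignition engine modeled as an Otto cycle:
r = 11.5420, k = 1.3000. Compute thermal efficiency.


r^(k-1) = 2.0830
eta = 1 - 1/2.0830 = 0.5199 = 51.9918%

51.9918%


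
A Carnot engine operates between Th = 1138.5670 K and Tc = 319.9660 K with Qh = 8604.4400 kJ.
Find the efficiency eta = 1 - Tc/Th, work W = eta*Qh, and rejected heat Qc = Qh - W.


eta = 1 - 319.9660/1138.5670 = 0.7190
W = 0.7190 * 8604.4400 = 6186.3757 kJ
Qc = 8604.4400 - 6186.3757 = 2418.0643 kJ

eta = 71.8975%, W = 6186.3757 kJ, Qc = 2418.0643 kJ


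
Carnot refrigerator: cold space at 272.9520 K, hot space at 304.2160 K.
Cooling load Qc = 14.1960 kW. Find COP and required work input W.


COP = 272.9520 / 31.2640 = 8.7306
W = 14.1960 / 8.7306 = 1.6260 kW

COP = 8.7306, W = 1.6260 kW


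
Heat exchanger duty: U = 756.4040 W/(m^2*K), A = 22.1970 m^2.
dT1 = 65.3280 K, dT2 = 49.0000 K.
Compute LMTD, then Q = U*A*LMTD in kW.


LMTD = 56.7732 K
Q = 756.4040 * 22.1970 * 56.7732 = 953216.4966 W = 953.2165 kW

953.2165 kW


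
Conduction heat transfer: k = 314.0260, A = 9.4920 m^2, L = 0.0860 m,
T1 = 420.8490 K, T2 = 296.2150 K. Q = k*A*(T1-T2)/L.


dT = 124.6340 K
Q = 314.0260 * 9.4920 * 124.6340 / 0.0860 = 4319777.9077 W

4319777.9077 W


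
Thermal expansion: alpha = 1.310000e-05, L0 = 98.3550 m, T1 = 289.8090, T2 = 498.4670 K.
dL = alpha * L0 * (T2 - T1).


dT = 208.6580 K
dL = 1.310000e-05 * 98.3550 * 208.6580 = 0.268846 m
L_final = 98.623846 m

dL = 0.268846 m


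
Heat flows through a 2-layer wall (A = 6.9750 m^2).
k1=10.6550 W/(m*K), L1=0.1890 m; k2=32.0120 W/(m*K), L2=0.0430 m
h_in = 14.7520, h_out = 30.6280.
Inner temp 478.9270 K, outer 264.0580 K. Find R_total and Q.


R_conv_in = 1/(14.7520*6.9750) = 0.0097
R_1 = 0.1890/(10.6550*6.9750) = 0.0025
R_2 = 0.0430/(32.0120*6.9750) = 0.0002
R_conv_out = 1/(30.6280*6.9750) = 0.0047
R_total = 0.0171 K/W
Q = 214.8690 / 0.0171 = 12539.5569 W

R_total = 0.0171 K/W, Q = 12539.5569 W


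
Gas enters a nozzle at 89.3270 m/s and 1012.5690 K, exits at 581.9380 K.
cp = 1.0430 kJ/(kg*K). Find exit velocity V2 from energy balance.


dT = 430.6310 K
2*cp*1000*dT = 898296.2660
V1^2 = 7979.3129
V2 = sqrt(906275.5789) = 951.9851 m/s

951.9851 m/s


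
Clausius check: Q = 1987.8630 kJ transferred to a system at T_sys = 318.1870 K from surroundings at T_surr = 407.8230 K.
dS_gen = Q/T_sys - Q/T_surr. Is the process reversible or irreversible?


dS_sys = 1987.8630/318.1870 = 6.2475 kJ/K
dS_surr = -1987.8630/407.8230 = -4.8743 kJ/K
dS_gen = 6.2475 - 4.8743 = 1.3731 kJ/K (irreversible)

dS_gen = 1.3731 kJ/K, irreversible


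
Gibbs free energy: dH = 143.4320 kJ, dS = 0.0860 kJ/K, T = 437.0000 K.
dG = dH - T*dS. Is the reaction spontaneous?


T*dS = 437.0000 * 0.0860 = 37.5820 kJ
dG = 143.4320 - 37.5820 = 105.8500 kJ (non-spontaneous)

dG = 105.8500 kJ, non-spontaneous


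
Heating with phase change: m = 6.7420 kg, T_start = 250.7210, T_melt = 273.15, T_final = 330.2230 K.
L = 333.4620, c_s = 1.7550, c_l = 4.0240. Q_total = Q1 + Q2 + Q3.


Q1 (sensible, solid) = 6.7420 * 1.7550 * 22.4290 = 265.3846 kJ
Q2 (latent) = 6.7420 * 333.4620 = 2248.2008 kJ
Q3 (sensible, liquid) = 6.7420 * 4.0240 * 57.0730 = 1548.3795 kJ
Q_total = 4061.9650 kJ

4061.9650 kJ


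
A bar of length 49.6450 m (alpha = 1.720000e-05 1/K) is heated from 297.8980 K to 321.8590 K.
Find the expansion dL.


dT = 23.9610 K
dL = 1.720000e-05 * 49.6450 * 23.9610 = 0.020460 m
L_final = 49.665460 m

dL = 0.020460 m


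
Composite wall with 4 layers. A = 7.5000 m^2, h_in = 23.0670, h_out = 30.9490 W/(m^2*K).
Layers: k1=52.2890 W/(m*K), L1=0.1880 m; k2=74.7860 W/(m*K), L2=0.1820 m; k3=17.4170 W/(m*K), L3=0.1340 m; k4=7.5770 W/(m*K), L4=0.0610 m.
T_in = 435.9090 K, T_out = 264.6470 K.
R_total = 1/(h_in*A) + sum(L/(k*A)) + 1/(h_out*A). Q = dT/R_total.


R_conv_in = 1/(23.0670*7.5000) = 0.0058
R_1 = 0.1880/(52.2890*7.5000) = 0.0005
R_2 = 0.1820/(74.7860*7.5000) = 0.0003
R_3 = 0.1340/(17.4170*7.5000) = 0.0010
R_4 = 0.0610/(7.5770*7.5000) = 0.0011
R_conv_out = 1/(30.9490*7.5000) = 0.0043
R_total = 0.0130 K/W
Q = 171.2620 / 0.0130 = 13182.5826 W

R_total = 0.0130 K/W, Q = 13182.5826 W


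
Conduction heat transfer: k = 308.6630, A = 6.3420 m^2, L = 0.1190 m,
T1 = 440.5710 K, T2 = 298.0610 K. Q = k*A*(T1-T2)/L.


dT = 142.5100 K
Q = 308.6630 * 6.3420 * 142.5100 / 0.1190 = 2344278.4178 W

2344278.4178 W


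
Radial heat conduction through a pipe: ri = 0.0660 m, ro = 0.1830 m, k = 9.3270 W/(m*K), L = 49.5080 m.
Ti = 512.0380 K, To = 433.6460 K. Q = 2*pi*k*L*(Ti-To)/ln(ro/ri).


dT = 78.3920 K
ln(ro/ri) = 1.0198
Q = 2*pi*9.3270*49.5080*78.3920 / 1.0198 = 223018.3446 W

223018.3446 W


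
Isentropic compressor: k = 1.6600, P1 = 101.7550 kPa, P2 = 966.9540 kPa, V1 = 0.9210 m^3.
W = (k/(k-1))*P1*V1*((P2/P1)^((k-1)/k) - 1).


(k-1)/k = 0.3976
(P2/P1)^exp = 2.4478
W = 2.5152 * 101.7550 * 0.9210 * (2.4478 - 1) = 341.2725 kJ

341.2725 kJ


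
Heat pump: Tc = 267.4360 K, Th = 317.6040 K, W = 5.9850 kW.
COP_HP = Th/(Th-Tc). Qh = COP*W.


COP = 317.6040 / 50.1680 = 6.3308
Qh = 6.3308 * 5.9850 = 37.8899 kW

COP = 6.3308, Qh = 37.8899 kW


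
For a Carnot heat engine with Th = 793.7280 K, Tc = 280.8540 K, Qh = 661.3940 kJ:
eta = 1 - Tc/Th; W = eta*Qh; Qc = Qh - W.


eta = 1 - 280.8540/793.7280 = 0.6462
W = 0.6462 * 661.3940 = 427.3653 kJ
Qc = 661.3940 - 427.3653 = 234.0287 kJ

eta = 64.6158%, W = 427.3653 kJ, Qc = 234.0287 kJ


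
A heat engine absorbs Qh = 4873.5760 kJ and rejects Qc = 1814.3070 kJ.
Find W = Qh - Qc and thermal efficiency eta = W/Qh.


W = 4873.5760 - 1814.3070 = 3059.2690 kJ
eta = 3059.2690 / 4873.5760 = 0.6277 = 62.7726%

W = 3059.2690 kJ, eta = 62.7726%


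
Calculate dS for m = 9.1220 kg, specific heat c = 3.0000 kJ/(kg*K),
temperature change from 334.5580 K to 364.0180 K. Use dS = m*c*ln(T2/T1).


T2/T1 = 1.0881
ln(T2/T1) = 0.0844
dS = 9.1220 * 3.0000 * 0.0844 = 2.3095 kJ/K

2.3095 kJ/K


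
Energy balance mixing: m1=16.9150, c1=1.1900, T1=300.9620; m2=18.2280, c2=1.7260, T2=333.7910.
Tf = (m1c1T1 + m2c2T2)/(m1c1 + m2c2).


num = 16559.5938
den = 51.5904
Tf = 320.9822 K

320.9822 K


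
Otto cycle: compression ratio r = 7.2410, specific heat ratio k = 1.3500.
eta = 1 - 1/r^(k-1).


r^(k-1) = 1.9995
eta = 1 - 1/1.9995 = 0.4999 = 49.9884%

49.9884%


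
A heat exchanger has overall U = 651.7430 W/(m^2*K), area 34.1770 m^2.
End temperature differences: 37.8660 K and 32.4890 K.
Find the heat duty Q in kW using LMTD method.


LMTD = 35.1089 K
Q = 651.7430 * 34.1770 * 35.1089 = 782037.4672 W = 782.0375 kW

782.0375 kW


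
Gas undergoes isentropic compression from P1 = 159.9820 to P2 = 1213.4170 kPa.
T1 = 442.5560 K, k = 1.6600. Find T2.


(k-1)/k = 0.3976
(P2/P1)^exp = 2.2380
T2 = 442.5560 * 2.2380 = 990.4293 K

990.4293 K


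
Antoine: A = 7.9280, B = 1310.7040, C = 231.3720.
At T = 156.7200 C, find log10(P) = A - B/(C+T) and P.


C+T = 388.0920
B/(C+T) = 3.3773
log10(P) = 7.9280 - 3.3773 = 4.5507
P = 10^4.5507 = 35538.3869 mmHg

35538.3869 mmHg


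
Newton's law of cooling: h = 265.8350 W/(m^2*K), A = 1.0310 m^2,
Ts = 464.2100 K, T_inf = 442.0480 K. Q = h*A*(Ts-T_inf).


dT = 22.1620 K
Q = 265.8350 * 1.0310 * 22.1620 = 6074.0698 W

6074.0698 W


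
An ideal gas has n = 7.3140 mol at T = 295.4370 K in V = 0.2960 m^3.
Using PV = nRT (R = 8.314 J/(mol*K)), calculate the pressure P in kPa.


P = nRT/V = 7.3140 * 8.314 * 295.4370 / 0.2960
= 17965.1092 / 0.2960 = 60692.9364 Pa = 60.6929 kPa

60.6929 kPa


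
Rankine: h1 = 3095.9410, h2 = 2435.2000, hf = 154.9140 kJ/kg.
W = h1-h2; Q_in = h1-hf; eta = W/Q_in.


W = 660.7410 kJ/kg
Q_in = 2941.0270 kJ/kg
eta = 0.2247 = 22.4663%

eta = 22.4663%


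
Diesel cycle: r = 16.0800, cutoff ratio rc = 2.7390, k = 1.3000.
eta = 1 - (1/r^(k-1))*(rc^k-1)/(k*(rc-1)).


r^(k-1) = 2.3008
rc^k = 3.7057
eta = 0.4798 = 47.9824%

47.9824%


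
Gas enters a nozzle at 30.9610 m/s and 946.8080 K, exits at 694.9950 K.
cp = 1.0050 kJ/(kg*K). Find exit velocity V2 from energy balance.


dT = 251.8130 K
2*cp*1000*dT = 506144.1300
V1^2 = 958.5835
V2 = sqrt(507102.7135) = 712.1114 m/s

712.1114 m/s


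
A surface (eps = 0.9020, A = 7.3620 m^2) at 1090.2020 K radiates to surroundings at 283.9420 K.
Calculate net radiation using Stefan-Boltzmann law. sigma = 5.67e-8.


T^4 = 1.4126e+12
Tsurr^4 = 6.5001e+09
Q = 0.9020 * 5.67e-8 * 7.3620 * 1.4061e+12 = 529432.1735 W

529432.1735 W


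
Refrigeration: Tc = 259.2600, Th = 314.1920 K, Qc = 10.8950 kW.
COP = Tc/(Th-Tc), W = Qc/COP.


COP = 259.2600 / 54.9320 = 4.7197
W = 10.8950 / 4.7197 = 2.3084 kW

COP = 4.7197, W = 2.3084 kW


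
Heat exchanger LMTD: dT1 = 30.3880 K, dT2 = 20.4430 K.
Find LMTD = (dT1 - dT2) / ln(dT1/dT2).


dT1/dT2 = 1.4865
ln(dT1/dT2) = 0.3964
LMTD = 9.9450 / 0.3964 = 25.0878 K

25.0878 K


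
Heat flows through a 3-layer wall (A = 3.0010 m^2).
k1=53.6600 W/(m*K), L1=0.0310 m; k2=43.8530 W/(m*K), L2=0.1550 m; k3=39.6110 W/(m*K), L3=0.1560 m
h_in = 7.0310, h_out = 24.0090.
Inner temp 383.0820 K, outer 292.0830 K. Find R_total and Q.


R_conv_in = 1/(7.0310*3.0010) = 0.0474
R_1 = 0.0310/(53.6600*3.0010) = 0.0002
R_2 = 0.1550/(43.8530*3.0010) = 0.0012
R_3 = 0.1560/(39.6110*3.0010) = 0.0013
R_conv_out = 1/(24.0090*3.0010) = 0.0139
R_total = 0.0640 K/W
Q = 90.9990 / 0.0640 = 1422.8604 W

R_total = 0.0640 K/W, Q = 1422.8604 W


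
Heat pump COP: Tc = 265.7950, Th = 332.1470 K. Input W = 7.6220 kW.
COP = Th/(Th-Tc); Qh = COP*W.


COP = 332.1470 / 66.3520 = 5.0058
Qh = 5.0058 * 7.6220 = 38.1545 kW

COP = 5.0058, Qh = 38.1545 kW


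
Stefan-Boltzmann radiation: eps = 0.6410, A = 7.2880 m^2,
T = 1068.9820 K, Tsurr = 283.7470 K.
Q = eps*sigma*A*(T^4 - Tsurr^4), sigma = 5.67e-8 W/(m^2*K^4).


T^4 = 1.3058e+12
Tsurr^4 = 6.4822e+09
Q = 0.6410 * 5.67e-8 * 7.2880 * 1.2993e+12 = 344167.4206 W

344167.4206 W


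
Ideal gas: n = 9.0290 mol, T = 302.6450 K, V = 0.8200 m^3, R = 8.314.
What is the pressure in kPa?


P = nRT/V = 9.0290 * 8.314 * 302.6450 / 0.8200
= 22718.6843 / 0.8200 = 27705.7126 Pa = 27.7057 kPa

27.7057 kPa


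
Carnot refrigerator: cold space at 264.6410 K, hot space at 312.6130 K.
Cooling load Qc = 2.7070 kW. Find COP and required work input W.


COP = 264.6410 / 47.9720 = 5.5166
W = 2.7070 / 5.5166 = 0.4907 kW

COP = 5.5166, W = 0.4907 kW


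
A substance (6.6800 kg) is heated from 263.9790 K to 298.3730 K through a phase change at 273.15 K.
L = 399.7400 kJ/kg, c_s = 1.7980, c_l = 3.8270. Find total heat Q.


Q1 (sensible, solid) = 6.6800 * 1.7980 * 9.1710 = 110.1496 kJ
Q2 (latent) = 6.6800 * 399.7400 = 2670.2632 kJ
Q3 (sensible, liquid) = 6.6800 * 3.8270 * 25.2230 = 644.8099 kJ
Q_total = 3425.2226 kJ

3425.2226 kJ


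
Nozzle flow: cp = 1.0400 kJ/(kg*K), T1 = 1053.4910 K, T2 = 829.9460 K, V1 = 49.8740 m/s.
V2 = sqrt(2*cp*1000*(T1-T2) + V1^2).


dT = 223.5450 K
2*cp*1000*dT = 464973.6000
V1^2 = 2487.4159
V2 = sqrt(467461.0159) = 683.7112 m/s

683.7112 m/s


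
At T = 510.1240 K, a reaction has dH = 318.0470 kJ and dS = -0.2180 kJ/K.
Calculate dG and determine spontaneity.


T*dS = 510.1240 * -0.2180 = -111.2070 kJ
dG = 318.0470 + 111.2070 = 429.2540 kJ (non-spontaneous)

dG = 429.2540 kJ, non-spontaneous


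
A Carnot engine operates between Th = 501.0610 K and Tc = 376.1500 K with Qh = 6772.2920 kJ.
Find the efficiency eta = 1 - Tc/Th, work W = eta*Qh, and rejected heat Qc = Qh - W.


eta = 1 - 376.1500/501.0610 = 0.2493
W = 0.2493 * 6772.2920 = 1688.2850 kJ
Qc = 6772.2920 - 1688.2850 = 5084.0070 kJ

eta = 24.9293%, W = 1688.2850 kJ, Qc = 5084.0070 kJ


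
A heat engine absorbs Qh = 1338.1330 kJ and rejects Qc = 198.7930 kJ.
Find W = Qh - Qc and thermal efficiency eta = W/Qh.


W = 1338.1330 - 198.7930 = 1139.3400 kJ
eta = 1139.3400 / 1338.1330 = 0.8514 = 85.1440%

W = 1139.3400 kJ, eta = 85.1440%


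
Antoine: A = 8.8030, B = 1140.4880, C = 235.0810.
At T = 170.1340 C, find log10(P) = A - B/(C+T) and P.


C+T = 405.2150
B/(C+T) = 2.8145
log10(P) = 8.8030 - 2.8145 = 5.9885
P = 10^5.9885 = 973810.3315 mmHg

973810.3315 mmHg


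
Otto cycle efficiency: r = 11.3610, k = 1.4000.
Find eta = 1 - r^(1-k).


r^(k-1) = 2.6434
eta = 1 - 1/2.6434 = 0.6217 = 62.1703%

62.1703%


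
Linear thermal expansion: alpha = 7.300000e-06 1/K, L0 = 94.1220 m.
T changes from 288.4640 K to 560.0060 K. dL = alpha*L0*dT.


dT = 271.5420 K
dL = 7.300000e-06 * 94.1220 * 271.5420 = 0.186574 m
L_final = 94.308574 m

dL = 0.186574 m


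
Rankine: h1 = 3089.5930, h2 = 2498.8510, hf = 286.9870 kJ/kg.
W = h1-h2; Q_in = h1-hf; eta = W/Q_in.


W = 590.7420 kJ/kg
Q_in = 2802.6060 kJ/kg
eta = 0.2108 = 21.0783%

eta = 21.0783%


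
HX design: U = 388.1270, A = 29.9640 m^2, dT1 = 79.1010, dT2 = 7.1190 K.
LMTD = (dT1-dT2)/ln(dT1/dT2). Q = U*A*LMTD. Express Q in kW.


LMTD = 29.8934 K
Q = 388.1270 * 29.9640 * 29.8934 = 347655.0964 W = 347.6551 kW

347.6551 kW


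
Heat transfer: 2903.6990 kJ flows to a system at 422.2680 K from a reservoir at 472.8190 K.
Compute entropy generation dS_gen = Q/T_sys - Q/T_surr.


dS_sys = 2903.6990/422.2680 = 6.8764 kJ/K
dS_surr = -2903.6990/472.8190 = -6.1412 kJ/K
dS_gen = 6.8764 - 6.1412 = 0.7352 kJ/K (irreversible)

dS_gen = 0.7352 kJ/K, irreversible


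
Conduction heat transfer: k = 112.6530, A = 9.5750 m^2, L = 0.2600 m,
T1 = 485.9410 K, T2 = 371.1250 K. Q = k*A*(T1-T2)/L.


dT = 114.8160 K
Q = 112.6530 * 9.5750 * 114.8160 / 0.2600 = 476332.9330 W

476332.9330 W


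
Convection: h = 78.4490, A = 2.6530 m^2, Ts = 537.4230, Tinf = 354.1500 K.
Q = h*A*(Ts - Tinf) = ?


dT = 183.2730 K
Q = 78.4490 * 2.6530 * 183.2730 = 38143.7292 W

38143.7292 W


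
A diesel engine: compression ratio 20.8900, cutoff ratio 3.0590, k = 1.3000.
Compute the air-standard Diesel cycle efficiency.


r^(k-1) = 2.4888
rc^k = 4.2781
eta = 0.5079 = 50.7911%

50.7911%


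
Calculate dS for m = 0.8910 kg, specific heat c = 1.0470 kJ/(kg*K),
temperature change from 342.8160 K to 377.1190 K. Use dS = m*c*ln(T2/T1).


T2/T1 = 1.1001
ln(T2/T1) = 0.0954
dS = 0.8910 * 1.0470 * 0.0954 = 0.0890 kJ/K

0.0890 kJ/K


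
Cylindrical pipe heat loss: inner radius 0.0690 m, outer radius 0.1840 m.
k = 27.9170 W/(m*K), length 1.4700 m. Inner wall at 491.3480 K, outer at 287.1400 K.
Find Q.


dT = 204.2080 K
ln(ro/ri) = 0.9808
Q = 2*pi*27.9170*1.4700*204.2080 / 0.9808 = 53684.0524 W

53684.0524 W


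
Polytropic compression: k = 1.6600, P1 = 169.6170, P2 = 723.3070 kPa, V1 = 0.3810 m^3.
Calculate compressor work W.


(k-1)/k = 0.3976
(P2/P1)^exp = 1.7800
W = 2.5152 * 169.6170 * 0.3810 * (1.7800 - 1) = 126.7831 kJ

126.7831 kJ


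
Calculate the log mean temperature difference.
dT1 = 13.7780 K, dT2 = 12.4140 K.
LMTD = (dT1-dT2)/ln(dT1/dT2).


dT1/dT2 = 1.1099
ln(dT1/dT2) = 0.1042
LMTD = 1.3640 / 0.1042 = 13.0842 K

13.0842 K


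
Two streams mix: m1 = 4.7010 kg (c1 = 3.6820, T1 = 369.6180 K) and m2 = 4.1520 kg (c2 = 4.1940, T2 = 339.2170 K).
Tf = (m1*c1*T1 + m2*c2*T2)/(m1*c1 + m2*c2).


num = 12304.6994
den = 34.7226
Tf = 354.3718 K

354.3718 K


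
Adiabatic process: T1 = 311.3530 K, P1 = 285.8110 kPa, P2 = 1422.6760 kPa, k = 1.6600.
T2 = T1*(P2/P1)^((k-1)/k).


(k-1)/k = 0.3976
(P2/P1)^exp = 1.8929
T2 = 311.3530 * 1.8929 = 589.3649 K

589.3649 K


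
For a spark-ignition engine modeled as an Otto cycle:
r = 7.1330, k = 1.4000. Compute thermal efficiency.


r^(k-1) = 2.1944
eta = 1 - 1/2.1944 = 0.5443 = 54.4287%

54.4287%


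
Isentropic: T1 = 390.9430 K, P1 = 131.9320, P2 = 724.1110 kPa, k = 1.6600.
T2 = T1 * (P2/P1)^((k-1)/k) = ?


(k-1)/k = 0.3976
(P2/P1)^exp = 1.9679
T2 = 390.9430 * 1.9679 = 769.3317 K

769.3317 K


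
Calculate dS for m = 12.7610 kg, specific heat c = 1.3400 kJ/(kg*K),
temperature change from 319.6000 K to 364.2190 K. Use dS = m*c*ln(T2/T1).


T2/T1 = 1.1396
ln(T2/T1) = 0.1307
dS = 12.7610 * 1.3400 * 0.1307 = 2.2347 kJ/K

2.2347 kJ/K


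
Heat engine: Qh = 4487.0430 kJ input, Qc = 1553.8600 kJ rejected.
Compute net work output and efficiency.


W = 4487.0430 - 1553.8600 = 2933.1830 kJ
eta = 2933.1830 / 4487.0430 = 0.6537 = 65.3701%

W = 2933.1830 kJ, eta = 65.3701%


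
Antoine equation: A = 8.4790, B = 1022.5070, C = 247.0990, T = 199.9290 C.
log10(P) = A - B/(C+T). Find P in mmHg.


C+T = 447.0280
B/(C+T) = 2.2873
log10(P) = 8.4790 - 2.2873 = 6.1917
P = 10^6.1917 = 1554732.1634 mmHg

1554732.1634 mmHg


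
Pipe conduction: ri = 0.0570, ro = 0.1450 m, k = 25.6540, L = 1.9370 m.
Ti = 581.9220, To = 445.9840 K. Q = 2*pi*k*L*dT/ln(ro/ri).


dT = 135.9380 K
ln(ro/ri) = 0.9337
Q = 2*pi*25.6540*1.9370*135.9380 / 0.9337 = 45457.5734 W

45457.5734 W


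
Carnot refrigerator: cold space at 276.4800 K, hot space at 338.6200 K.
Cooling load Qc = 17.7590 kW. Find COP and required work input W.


COP = 276.4800 / 62.1400 = 4.4493
W = 17.7590 / 4.4493 = 3.9914 kW

COP = 4.4493, W = 3.9914 kW


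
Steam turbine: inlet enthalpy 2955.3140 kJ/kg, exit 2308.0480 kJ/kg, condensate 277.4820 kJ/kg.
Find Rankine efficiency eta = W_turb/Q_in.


W = 647.2660 kJ/kg
Q_in = 2677.8320 kJ/kg
eta = 0.2417 = 24.1713%

eta = 24.1713%


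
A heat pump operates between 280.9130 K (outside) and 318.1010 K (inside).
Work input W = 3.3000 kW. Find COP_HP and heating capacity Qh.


COP = 318.1010 / 37.1880 = 8.5539
Qh = 8.5539 * 3.3000 = 28.2277 kW

COP = 8.5539, Qh = 28.2277 kW


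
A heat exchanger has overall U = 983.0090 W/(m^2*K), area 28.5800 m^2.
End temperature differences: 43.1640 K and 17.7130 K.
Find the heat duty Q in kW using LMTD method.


LMTD = 28.5739 K
Q = 983.0090 * 28.5800 * 28.5739 = 802766.4720 W = 802.7665 kW

802.7665 kW


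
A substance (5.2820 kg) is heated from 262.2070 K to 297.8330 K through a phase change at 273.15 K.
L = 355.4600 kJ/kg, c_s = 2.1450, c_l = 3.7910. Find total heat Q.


Q1 (sensible, solid) = 5.2820 * 2.1450 * 10.9430 = 123.9830 kJ
Q2 (latent) = 5.2820 * 355.4600 = 1877.5397 kJ
Q3 (sensible, liquid) = 5.2820 * 3.7910 * 24.6830 = 494.2539 kJ
Q_total = 2495.7766 kJ

2495.7766 kJ


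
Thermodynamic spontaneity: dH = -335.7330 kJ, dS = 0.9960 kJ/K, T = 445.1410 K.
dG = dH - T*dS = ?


T*dS = 445.1410 * 0.9960 = 443.3604 kJ
dG = -335.7330 - 443.3604 = -779.0934 kJ (spontaneous)

dG = -779.0934 kJ, spontaneous


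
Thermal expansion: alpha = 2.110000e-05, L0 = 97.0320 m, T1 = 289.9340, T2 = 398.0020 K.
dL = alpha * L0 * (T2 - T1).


dT = 108.0680 K
dL = 2.110000e-05 * 97.0320 * 108.0680 = 0.221256 m
L_final = 97.253256 m

dL = 0.221256 m


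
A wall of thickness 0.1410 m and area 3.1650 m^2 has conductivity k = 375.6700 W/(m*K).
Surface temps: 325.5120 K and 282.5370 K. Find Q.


dT = 42.9750 K
Q = 375.6700 * 3.1650 * 42.9750 / 0.1410 = 362390.6650 W

362390.6650 W


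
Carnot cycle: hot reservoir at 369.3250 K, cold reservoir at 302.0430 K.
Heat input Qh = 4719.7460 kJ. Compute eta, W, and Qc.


eta = 1 - 302.0430/369.3250 = 0.1822
W = 0.1822 * 4719.7460 = 859.8225 kJ
Qc = 4719.7460 - 859.8225 = 3859.9235 kJ

eta = 18.2176%, W = 859.8225 kJ, Qc = 3859.9235 kJ
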